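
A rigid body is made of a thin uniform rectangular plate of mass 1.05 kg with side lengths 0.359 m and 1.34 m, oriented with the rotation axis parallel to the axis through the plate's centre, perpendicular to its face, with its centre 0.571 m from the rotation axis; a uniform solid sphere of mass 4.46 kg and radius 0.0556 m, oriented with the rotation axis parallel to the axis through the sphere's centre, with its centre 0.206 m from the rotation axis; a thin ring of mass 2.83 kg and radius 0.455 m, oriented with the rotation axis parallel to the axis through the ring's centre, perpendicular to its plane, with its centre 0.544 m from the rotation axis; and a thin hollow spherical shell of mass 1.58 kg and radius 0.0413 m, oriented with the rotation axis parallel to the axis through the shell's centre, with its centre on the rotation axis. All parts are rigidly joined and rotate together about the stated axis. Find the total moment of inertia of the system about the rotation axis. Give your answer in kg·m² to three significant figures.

2.13

Rectangular plate: I_cm = (1/12)M(a²+b²) = (1/12)(1.05)[(0.359)² + (1.34)²] = 0.16839 kg·m²; centre at d = 0.571 m, so I = I_cm + Md² gives I = 0.16839 + (1.05)(0.571)² = 0.51074 kg·m².
Solid sphere: I_cm = (2/5)MR² = (2/5)(4.46)(0.0556)² = 0.005515 kg·m²; centre at d = 0.206 m, so I = I_cm + Md² gives I = 0.005515 + (4.46)(0.206)² = 0.19478 kg·m².
Thin ring: I_cm = MR² = (2.83)(0.455)² = 0.58588 kg·m²; centre at d = 0.544 m, so I = I_cm + Md² gives I = 0.58588 + (2.83)(0.544)² = 1.4234 kg·m².
Spherical shell: I_cm = (2/3)MR² = (2/3)(1.58)(0.0413)² = 0.0017967 kg·m²; axis through the centre, so I = 0.0017967 kg·m².
Total I = 0.51074 + 0.19478 + 1.4234 + 0.0017967 = 2.1307 kg·m².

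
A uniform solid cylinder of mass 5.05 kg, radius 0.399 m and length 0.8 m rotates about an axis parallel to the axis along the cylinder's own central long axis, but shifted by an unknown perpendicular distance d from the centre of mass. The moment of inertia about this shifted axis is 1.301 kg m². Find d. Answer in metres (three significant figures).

About the centre-of-mass axis, I_cm = (1/2)MR² = (1/2)(5.05)(0.399)² = 0.40198 kg m².
Parallel axis theorem: I = I_cm + Md², so Md² = 1.301 − 0.40198 = 0.89902 kg m².
d = √(0.89902 / 5.05) = 0.42193 m.

0.422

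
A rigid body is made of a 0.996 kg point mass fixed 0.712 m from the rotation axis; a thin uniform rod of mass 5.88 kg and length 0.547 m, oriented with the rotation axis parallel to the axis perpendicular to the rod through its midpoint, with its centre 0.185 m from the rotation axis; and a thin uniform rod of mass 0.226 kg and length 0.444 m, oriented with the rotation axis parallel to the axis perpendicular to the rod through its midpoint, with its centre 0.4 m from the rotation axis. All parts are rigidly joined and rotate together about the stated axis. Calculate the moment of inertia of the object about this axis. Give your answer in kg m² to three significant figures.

Point mass: I_cm = 0; centre at d = 0.712 m, so I = I_cm + Md² gives I = 0 + (0.996)(0.712)² = 0.50492 kg m².
Thin rod: I_cm = (1/12)ML² = (1/12)(5.88)(0.547)² = 0.14661 kg m²; centre at d = 0.185 m, so I = I_cm + Md² gives I = 0.14661 + (5.88)(0.185)² = 0.34786 kg m².
Thin rod: I_cm = (1/12)ML² = (1/12)(0.226)(0.444)² = 0.0037127 kg m²; centre at d = 0.4 m, so I = I_cm + Md² gives I = 0.0037127 + (0.226)(0.4)² = 0.039873 kg m².
Total I = 0.50492 + 0.34786 + 0.039873 = 0.89264 kg m².

0.893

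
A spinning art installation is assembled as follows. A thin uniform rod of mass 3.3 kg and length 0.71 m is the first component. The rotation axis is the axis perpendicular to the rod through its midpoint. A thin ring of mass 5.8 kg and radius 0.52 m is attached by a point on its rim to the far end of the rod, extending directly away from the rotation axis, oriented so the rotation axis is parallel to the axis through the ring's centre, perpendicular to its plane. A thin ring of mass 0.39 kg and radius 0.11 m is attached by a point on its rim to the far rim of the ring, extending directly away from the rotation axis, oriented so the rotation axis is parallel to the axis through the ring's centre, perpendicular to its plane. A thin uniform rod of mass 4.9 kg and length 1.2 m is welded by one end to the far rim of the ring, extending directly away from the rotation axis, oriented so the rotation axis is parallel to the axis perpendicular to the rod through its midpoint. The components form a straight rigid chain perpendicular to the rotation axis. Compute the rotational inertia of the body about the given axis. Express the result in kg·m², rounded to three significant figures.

31.7

Thin rod: I_cm = (1/12)ML² = (1/12)(3.3)(0.71)² = 0.13863 kg·m²; axis through the centre, so I = 0.13863 kg·m².
Thin ring: I_cm = MR² = (5.8)(0.52)² = 1.5683 kg·m²; centre at d = 0.355 + 0.52 = 0.875 m, so I = I_cm + Md² gives I = 1.5683 + (5.8)(0.875)² = 6.0089 kg·m².
Thin ring: I_cm = MR² = (0.39)(0.11)² = 0.004719 kg·m²; centre at d = 0.355 + 0.52 + 0.52 + 0.11 = 1.505 m, so I = I_cm + Md² gives I = 0.004719 + (0.39)(1.505)² = 0.88808 kg·m².
Thin rod: I_cm = (1/12)ML² = (1/12)(4.9)(1.2)² = 0.588 kg·m²; centre at d = 0.355 + 0.52 + 0.52 + 0.11 + 0.11 + 0.6 = 2.215 m, so I = I_cm + Md² gives I = 0.588 + (4.9)(2.215)² = 24.629 kg·m².
Total I = 0.13863 + 6.0089 + 0.88808 + 24.629 = 31.664 kg·m².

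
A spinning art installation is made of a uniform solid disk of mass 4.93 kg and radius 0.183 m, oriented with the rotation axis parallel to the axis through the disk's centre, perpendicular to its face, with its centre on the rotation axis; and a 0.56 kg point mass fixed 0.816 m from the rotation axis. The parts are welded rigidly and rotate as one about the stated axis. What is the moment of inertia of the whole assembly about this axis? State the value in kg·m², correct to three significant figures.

0.455

Solid disk: I_cm = (1/2)MR² = (1/2)(4.93)(0.183)² = 0.08255 kg·m²; axis through the centre, so I = 0.08255 kg·m².
Point mass: I_cm = 0; centre at d = 0.816 m, so the parallel axis theorem gives I = 0 + (0.56)(0.816)² = 0.37288 kg·m².
Total I = 0.08255 + 0.37288 = 0.45543 kg·m².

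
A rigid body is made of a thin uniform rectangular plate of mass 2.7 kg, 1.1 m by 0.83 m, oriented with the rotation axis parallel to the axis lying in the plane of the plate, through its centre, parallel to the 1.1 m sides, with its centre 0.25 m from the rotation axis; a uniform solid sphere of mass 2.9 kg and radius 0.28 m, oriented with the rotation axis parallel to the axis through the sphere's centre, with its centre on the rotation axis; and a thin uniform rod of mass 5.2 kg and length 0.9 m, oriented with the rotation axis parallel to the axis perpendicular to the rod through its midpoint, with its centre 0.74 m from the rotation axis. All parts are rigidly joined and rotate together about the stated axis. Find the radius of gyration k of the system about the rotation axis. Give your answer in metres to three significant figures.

0.578

Rectangular plate: I_cm = (1/12)Mb² = (1/12)(2.7)(0.83)² = 0.155 kg m²; centre at d = 0.25 m, so I = I_cm + Md² gives I = 0.155 + (2.7)(0.25)² = 0.32375 kg m².
Solid sphere: I_cm = (2/5)MR² = (2/5)(2.9)(0.28)² = 0.090944 kg m²; axis through the centre, so I = 0.090944 kg m².
Thin rod: I_cm = (1/12)ML² = (1/12)(5.2)(0.9)² = 0.351 kg m²; centre at d = 0.74 m, so I = I_cm + Md² gives I = 0.351 + (5.2)(0.74)² = 3.1985 kg m².
Total I = 3.6132 kg m²; total mass M = 10.8 kg.
k = √(I/M) = √(3.6132/10.8) = 0.57841 m.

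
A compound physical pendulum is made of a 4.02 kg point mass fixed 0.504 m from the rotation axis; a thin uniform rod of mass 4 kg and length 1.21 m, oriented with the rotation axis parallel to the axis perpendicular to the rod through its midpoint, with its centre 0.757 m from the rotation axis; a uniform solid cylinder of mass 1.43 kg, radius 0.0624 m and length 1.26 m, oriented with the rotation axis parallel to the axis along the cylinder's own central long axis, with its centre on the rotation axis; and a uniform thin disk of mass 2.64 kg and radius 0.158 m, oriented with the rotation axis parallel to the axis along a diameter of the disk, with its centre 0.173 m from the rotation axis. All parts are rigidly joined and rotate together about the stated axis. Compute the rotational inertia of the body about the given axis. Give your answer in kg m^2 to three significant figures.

Point mass: I_cm = 0; centre at d = 0.504 m, so I = I_cm + Md² gives I = 0 + (4.02)(0.504)² = 1.0211 kg m^2.
Thin rod: I_cm = (1/12)ML² = (1/12)(4)(1.21)² = 0.48803 kg m^2; centre at d = 0.757 m, so I = I_cm + Md² gives I = 0.48803 + (4)(0.757)² = 2.7802 kg m^2.
Solid cylinder: I_cm = (1/2)MR² = (1/2)(1.43)(0.0624)² = 0.002784 kg m^2; axis through the centre, so I = 0.002784 kg m^2.
Thin disk: I_cm = (1/4)MR² = (1/4)(2.64)(0.158)² = 0.016476 kg m^2; centre at d = 0.173 m, so I = I_cm + Md² gives I = 0.016476 + (2.64)(0.173)² = 0.095489 kg m^2.
Total I = 1.0211 + 2.7802 + 0.002784 + 0.095489 = 3.8996 kg m^2.

3.90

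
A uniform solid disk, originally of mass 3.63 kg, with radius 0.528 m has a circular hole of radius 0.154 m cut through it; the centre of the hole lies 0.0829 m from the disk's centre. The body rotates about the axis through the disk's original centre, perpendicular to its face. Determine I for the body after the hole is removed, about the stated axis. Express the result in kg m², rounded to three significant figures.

0.500

Unpierced body about its centre: I₀ = (1/2)MR² = (1/2)(3.63)(0.528)² = 0.50599 kg m².
The removed disk has mass m = M·(r/R)² = (3.63)(0.154/0.528)² = 0.3088 kg (same uniform areal density).
Its moment of inertia about the rotation axis (parallel-axis theorem): I_hole = (1/2)mr² + md² = (1/2)(0.3088)(0.154)² + (0.3088)(0.0829)² = 0.005784 kg m².
Treating the hole as negative mass, I = I₀ − I_hole = 0.50599 − 0.005784 = 0.50021 kg m².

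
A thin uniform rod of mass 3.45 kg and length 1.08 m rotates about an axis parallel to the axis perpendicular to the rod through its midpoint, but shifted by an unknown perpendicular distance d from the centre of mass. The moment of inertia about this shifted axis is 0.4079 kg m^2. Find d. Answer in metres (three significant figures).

0.145

About the centre-of-mass axis, I_cm = (1/12)ML² = (1/12)(3.45)(1.08)² = 0.33534 kg m^2.
Parallel axis theorem: I = I_cm + Md², so Md² = 0.4079 − 0.33534 = 0.07256 kg m^2.
d = √(0.07256 / 3.45) = 0.14502 m.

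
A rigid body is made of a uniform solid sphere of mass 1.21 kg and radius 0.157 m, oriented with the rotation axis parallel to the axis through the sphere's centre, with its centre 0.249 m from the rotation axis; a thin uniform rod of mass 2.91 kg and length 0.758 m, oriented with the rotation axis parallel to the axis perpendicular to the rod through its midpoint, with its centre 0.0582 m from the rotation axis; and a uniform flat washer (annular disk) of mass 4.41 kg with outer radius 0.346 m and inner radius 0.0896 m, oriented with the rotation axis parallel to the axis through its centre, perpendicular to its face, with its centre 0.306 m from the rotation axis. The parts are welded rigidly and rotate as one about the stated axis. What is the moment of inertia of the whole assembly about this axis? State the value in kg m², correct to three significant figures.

Solid sphere: I_cm = (2/5)MR² = (2/5)(1.21)(0.157)² = 0.01193 kg m²; centre at d = 0.249 m, so I = I_cm + Md² gives I = 0.01193 + (1.21)(0.249)² = 0.086951 kg m².
Thin rod: I_cm = (1/12)ML² = (1/12)(2.91)(0.758)² = 0.13933 kg m²; centre at d = 0.0582 m, so I = I_cm + Md² gives I = 0.13933 + (2.91)(0.0582)² = 0.14919 kg m².
Annular disk: I_cm = (1/2)M(R²+r²) = (1/2)(4.41)[(0.346)² + (0.0896)²] = 0.28168 kg m²; centre at d = 0.306 m, so I = I_cm + Md² gives I = 0.28168 + (4.41)(0.306)² = 0.69461 kg m².
Total I = 0.086951 + 0.14919 + 0.69461 = 0.93075 kg m².

0.931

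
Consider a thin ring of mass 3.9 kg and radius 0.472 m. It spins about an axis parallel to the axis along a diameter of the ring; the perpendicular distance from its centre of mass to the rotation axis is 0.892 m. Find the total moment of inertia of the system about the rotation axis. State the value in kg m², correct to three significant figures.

I_cm = (1/2)MR² = (1/2)(3.9)(0.472)² = 0.43443 kg m²; centre at d = 0.892 m, so the parallel axis theorem gives I = 0.43443 + (3.9)(0.892)² = 3.5375 kg m².

3.54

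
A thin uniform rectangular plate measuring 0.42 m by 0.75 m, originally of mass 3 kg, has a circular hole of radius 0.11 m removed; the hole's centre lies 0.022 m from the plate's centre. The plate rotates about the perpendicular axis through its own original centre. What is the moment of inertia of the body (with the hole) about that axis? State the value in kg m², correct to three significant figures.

Unpierced body about its centre: I₀ = (1/12)M(a²+b²) = (1/12)(3)[(0.42)² + (0.75)²] = 0.18473 kg m².
The removed disk has mass m = M·πr²/(ab) = (3)·π(0.11)²/(0.42·0.75) = 0.36203 kg (same uniform areal density).
Its moment of inertia about the rotation axis (parallel-axis theorem): I_hole = (1/2)mr² + md² = (1/2)(0.36203)(0.11)² + (0.36203)(0.022)² = 0.0023655 kg m².
Treating the hole as negative mass, I = I₀ − I_hole = 0.18473 − 0.0023655 = 0.18236 kg m².

0.182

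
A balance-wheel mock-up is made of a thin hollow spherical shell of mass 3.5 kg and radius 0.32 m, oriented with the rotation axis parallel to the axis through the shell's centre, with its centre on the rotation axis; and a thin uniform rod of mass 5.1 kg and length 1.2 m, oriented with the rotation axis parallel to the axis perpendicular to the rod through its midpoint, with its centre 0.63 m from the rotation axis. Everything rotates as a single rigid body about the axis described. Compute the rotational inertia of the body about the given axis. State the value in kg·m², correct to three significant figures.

2.88

Spherical shell: I_cm = (2/3)MR² = (2/3)(3.5)(0.32)² = 0.23893 kg·m²; axis through the centre, so I = 0.23893 kg·m².
Thin rod: I_cm = (1/12)ML² = (1/12)(5.1)(1.2)² = 0.612 kg·m²; centre at d = 0.63 m, so I = I_cm + Md² gives I = 0.612 + (5.1)(0.63)² = 2.6362 kg·m².
Total I = 0.23893 + 2.6362 = 2.8751 kg·m².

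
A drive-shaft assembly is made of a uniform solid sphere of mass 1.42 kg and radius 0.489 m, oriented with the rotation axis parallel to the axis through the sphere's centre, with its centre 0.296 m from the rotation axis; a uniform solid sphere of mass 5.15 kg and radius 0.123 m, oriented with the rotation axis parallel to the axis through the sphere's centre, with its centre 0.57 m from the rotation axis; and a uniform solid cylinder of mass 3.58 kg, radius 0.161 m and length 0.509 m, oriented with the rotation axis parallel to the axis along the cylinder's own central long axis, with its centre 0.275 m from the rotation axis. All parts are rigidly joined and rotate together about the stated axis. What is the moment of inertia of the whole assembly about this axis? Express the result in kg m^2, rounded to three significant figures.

2.28

Solid sphere: I_cm = (2/5)MR² = (2/5)(1.42)(0.489)² = 0.13582 kg m^2; centre at d = 0.296 m, so the parallel axis theorem gives I = 0.13582 + (1.42)(0.296)² = 0.26024 kg m^2.
Solid sphere: I_cm = (2/5)MR² = (2/5)(5.15)(0.123)² = 0.031166 kg m^2; centre at d = 0.57 m, so the parallel axis theorem gives I = 0.031166 + (5.15)(0.57)² = 1.7044 kg m^2.
Solid cylinder: I_cm = (1/2)MR² = (1/2)(3.58)(0.161)² = 0.046399 kg m^2; centre at d = 0.275 m, so the parallel axis theorem gives I = 0.046399 + (3.58)(0.275)² = 0.31714 kg m^2.
Total I = 0.26024 + 1.7044 + 0.31714 = 2.2818 kg m^2.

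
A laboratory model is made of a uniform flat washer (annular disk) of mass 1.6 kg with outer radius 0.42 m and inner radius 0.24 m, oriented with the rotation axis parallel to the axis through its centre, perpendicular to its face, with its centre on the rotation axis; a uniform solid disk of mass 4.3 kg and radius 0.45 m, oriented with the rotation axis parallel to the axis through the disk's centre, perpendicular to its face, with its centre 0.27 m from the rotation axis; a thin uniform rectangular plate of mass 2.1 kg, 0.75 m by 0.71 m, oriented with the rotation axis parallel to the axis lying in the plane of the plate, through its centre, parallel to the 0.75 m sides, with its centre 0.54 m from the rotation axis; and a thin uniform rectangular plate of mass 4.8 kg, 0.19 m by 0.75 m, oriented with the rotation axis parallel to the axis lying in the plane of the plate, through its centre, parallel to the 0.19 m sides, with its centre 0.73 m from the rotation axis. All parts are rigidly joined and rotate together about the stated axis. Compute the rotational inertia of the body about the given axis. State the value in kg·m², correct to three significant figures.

4.42

Annular disk: I_cm = (1/2)M(R²+r²) = (1/2)(1.6)[(0.42)² + (0.24)²] = 0.1872 kg·m²; axis through the centre, so I = 0.1872 kg·m².
Solid disk: I_cm = (1/2)MR² = (1/2)(4.3)(0.45)² = 0.43538 kg·m²; centre at d = 0.27 m, so the parallel axis theorem gives I = 0.43538 + (4.3)(0.27)² = 0.74884 kg·m².
Rectangular plate: I_cm = (1/12)Mb² = (1/12)(2.1)(0.71)² = 0.088217 kg·m²; centre at d = 0.54 m, so the parallel axis theorem gives I = 0.088217 + (2.1)(0.54)² = 0.70058 kg·m².
Rectangular plate: I_cm = (1/12)Mb² = (1/12)(4.8)(0.75)² = 0.225 kg·m²; centre at d = 0.73 m, so the parallel axis theorem gives I = 0.225 + (4.8)(0.73)² = 2.7829 kg·m².
Total I = 0.1872 + 0.74884 + 0.70058 + 2.7829 = 4.4195 kg·m².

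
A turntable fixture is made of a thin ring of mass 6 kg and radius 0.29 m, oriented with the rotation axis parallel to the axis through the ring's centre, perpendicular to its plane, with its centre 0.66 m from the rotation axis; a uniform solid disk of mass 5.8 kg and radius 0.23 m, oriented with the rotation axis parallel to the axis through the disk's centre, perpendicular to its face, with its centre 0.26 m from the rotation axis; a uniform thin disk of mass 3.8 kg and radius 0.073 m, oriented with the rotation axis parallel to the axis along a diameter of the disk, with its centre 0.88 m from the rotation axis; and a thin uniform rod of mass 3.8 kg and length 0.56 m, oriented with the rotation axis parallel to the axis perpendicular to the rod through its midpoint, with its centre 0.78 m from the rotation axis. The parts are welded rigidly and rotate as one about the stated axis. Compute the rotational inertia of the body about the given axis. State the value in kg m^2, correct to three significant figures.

Thin ring: I_cm = MR² = (6)(0.29)² = 0.5046 kg m^2; centre at d = 0.66 m, so the parallel axis theorem gives I = 0.5046 + (6)(0.66)² = 3.1182 kg m^2.
Solid disk: I_cm = (1/2)MR² = (1/2)(5.8)(0.23)² = 0.15341 kg m^2; centre at d = 0.26 m, so the parallel axis theorem gives I = 0.15341 + (5.8)(0.26)² = 0.54549 kg m^2.
Thin disk: I_cm = (1/4)MR² = (1/4)(3.8)(0.073)² = 0.0050625 kg m^2; centre at d = 0.88 m, so the parallel axis theorem gives I = 0.0050625 + (3.8)(0.88)² = 2.9478 kg m^2.
Thin rod: I_cm = (1/12)ML² = (1/12)(3.8)(0.56)² = 0.099307 kg m^2; centre at d = 0.78 m, so the parallel axis theorem gives I = 0.099307 + (3.8)(0.78)² = 2.4112 kg m^2.
Total I = 3.1182 + 0.54549 + 2.9478 + 2.4112 = 9.0227 kg m^2.

9.02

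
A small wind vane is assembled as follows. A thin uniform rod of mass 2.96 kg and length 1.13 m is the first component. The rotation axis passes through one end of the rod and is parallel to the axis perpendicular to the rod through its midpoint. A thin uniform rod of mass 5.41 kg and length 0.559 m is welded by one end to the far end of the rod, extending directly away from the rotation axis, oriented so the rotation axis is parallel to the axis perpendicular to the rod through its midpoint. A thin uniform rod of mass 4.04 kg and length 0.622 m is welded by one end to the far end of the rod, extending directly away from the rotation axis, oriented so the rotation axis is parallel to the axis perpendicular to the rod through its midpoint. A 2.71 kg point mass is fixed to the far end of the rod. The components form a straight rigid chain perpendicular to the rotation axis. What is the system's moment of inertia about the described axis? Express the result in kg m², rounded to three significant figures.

Thin rod: I_cm = (1/12)ML² = (1/12)(2.96)(1.13)² = 0.31497 kg m²; centre at d = 0.565 m, so the parallel axis theorem gives I = 0.31497 + (2.96)(0.565)² = 1.2599 kg m².
Thin rod: I_cm = (1/12)ML² = (1/12)(5.41)(0.559)² = 0.14088 kg m²; centre at d = 0.565 + 0.565 + 0.2795 = 1.4095 m, so the parallel axis theorem gives I = 0.14088 + (5.41)(1.4095)² = 10.889 kg m².
Thin rod: I_cm = (1/12)ML² = (1/12)(4.04)(0.622)² = 0.13025 kg m²; centre at d = 0.565 + 0.565 + 0.2795 + 0.2795 + 0.311 = 2 m, so the parallel axis theorem gives I = 0.13025 + (4.04)(2)² = 16.29 kg m².
Point mass: I_cm = 0; centre at d = 0.565 + 0.565 + 0.2795 + 0.2795 + 0.311 + 0.311 = 2.311 m, so the parallel axis theorem gives I = 0 + (2.71)(2.311)² = 14.473 kg m².
Total I = 1.2599 + 10.889 + 16.29 + 14.473 = 42.912 kg m².

42.9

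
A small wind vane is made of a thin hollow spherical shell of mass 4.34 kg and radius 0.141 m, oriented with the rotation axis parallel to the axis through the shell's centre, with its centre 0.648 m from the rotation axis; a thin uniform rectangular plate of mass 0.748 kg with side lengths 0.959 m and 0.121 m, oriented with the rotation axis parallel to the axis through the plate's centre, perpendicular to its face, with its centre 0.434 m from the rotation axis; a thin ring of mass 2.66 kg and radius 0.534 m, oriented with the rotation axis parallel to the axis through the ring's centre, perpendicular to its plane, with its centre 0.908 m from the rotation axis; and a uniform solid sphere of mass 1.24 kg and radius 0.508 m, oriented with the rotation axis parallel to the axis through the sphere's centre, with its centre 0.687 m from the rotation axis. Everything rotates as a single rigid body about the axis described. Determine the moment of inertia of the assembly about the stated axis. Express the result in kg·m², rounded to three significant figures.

Spherical shell: I_cm = (2/3)MR² = (2/3)(4.34)(0.141)² = 0.057522 kg·m²; centre at d = 0.648 m, so I = I_cm + Md² gives I = 0.057522 + (4.34)(0.648)² = 1.8799 kg·m².
Rectangular plate: I_cm = (1/12)M(a²+b²) = (1/12)(0.748)[(0.959)² + (0.121)²] = 0.058239 kg·m²; centre at d = 0.434 m, so I = I_cm + Md² gives I = 0.058239 + (0.748)(0.434)² = 0.19913 kg·m².
Thin ring: I_cm = MR² = (2.66)(0.534)² = 0.75851 kg·m²; centre at d = 0.908 m, so I = I_cm + Md² gives I = 0.75851 + (2.66)(0.908)² = 2.9516 kg·m².
Solid sphere: I_cm = (2/5)MR² = (2/5)(1.24)(0.508)² = 0.128 kg·m²; centre at d = 0.687 m, so I = I_cm + Md² gives I = 0.128 + (1.24)(0.687)² = 0.71324 kg·m².
Total I = 1.8799 + 0.19913 + 2.9516 + 0.71324 = 5.7439 kg·m².

5.74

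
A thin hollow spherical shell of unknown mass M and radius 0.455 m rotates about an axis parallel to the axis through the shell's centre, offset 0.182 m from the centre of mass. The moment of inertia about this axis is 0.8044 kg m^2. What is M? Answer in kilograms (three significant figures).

4.70

I = I_cm + Md² = (2/3)MR² + Md² = M·[0.666667·(0.455)² + (0.182)²] = M·0.17114.
So M = 0.8044 / 0.17114 = 4.7002 kg.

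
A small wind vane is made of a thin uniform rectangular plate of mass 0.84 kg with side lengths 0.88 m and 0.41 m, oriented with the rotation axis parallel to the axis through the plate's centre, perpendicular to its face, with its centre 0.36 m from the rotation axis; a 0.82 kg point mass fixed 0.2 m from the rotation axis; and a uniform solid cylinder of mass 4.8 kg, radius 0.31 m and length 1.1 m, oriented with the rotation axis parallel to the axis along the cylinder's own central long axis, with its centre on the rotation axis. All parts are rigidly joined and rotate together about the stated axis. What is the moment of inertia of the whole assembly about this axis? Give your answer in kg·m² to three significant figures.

Rectangular plate: I_cm = (1/12)M(a²+b²) = (1/12)(0.84)[(0.88)² + (0.41)²] = 0.065975 kg·m²; centre at d = 0.36 m, so I = I_cm + Md² gives I = 0.065975 + (0.84)(0.36)² = 0.17484 kg·m².
Point mass: I_cm = 0; centre at d = 0.2 m, so I = I_cm + Md² gives I = 0 + (0.82)(0.2)² = 0.0328 kg·m².
Solid cylinder: I_cm = (1/2)MR² = (1/2)(4.8)(0.31)² = 0.23064 kg·m²; axis through the centre, so I = 0.23064 kg·m².
Total I = 0.17484 + 0.0328 + 0.23064 = 0.43828 kg·m².

0.438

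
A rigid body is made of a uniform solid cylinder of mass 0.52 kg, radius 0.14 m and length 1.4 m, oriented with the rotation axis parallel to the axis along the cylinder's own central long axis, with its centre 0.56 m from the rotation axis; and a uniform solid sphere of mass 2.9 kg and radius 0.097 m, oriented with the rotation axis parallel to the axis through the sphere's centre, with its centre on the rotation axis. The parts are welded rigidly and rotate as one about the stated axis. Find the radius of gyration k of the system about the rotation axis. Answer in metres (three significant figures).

0.229

Solid cylinder: I_cm = (1/2)MR² = (1/2)(0.52)(0.14)² = 0.005096 kg·m²; centre at d = 0.56 m, so I = I_cm + Md² gives I = 0.005096 + (0.52)(0.56)² = 0.16817 kg·m².
Solid sphere: I_cm = (2/5)MR² = (2/5)(2.9)(0.097)² = 0.010914 kg·m²; axis through the centre, so I = 0.010914 kg·m².
Total I = 0.17908 kg·m²; total mass M = 3.42 kg.
k = √(I/M) = √(0.17908/3.42) = 0.22883 m.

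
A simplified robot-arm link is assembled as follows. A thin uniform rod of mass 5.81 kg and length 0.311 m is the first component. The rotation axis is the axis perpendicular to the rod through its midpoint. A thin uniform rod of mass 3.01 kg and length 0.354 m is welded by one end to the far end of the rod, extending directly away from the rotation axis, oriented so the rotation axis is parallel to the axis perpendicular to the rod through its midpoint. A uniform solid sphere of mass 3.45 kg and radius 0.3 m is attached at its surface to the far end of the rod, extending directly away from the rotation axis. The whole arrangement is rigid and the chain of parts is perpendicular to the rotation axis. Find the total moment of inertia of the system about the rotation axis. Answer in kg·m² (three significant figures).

2.80

Thin rod: I_cm = (1/12)ML² = (1/12)(5.81)(0.311)² = 0.046829 kg·m²; axis through the centre, so I = 0.046829 kg·m².
Thin rod: I_cm = (1/12)ML² = (1/12)(3.01)(0.354)² = 0.031433 kg·m²; centre at d = 0.1555 + 0.177 = 0.3325 m, so I = I_cm + Md² gives I = 0.031433 + (3.01)(0.3325)² = 0.36421 kg·m².
Solid sphere: I_cm = (2/5)MR² = (2/5)(3.45)(0.3)² = 0.1242 kg·m²; centre at d = 0.1555 + 0.177 + 0.177 + 0.3 = 0.8095 m, so I = I_cm + Md² gives I = 0.1242 + (3.45)(0.8095)² = 2.385 kg·m².
Total I = 0.046829 + 0.36421 + 2.385 = 2.796 kg·m².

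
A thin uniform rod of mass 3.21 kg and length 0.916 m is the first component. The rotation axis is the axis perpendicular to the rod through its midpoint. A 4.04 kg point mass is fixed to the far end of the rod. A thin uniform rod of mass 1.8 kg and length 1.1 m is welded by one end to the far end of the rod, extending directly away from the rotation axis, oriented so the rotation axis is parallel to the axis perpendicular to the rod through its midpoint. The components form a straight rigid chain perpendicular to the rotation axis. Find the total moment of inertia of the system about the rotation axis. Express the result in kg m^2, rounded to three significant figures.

Thin rod: I_cm = (1/12)ML² = (1/12)(3.21)(0.916)² = 0.22445 kg m^2; axis through the centre, so I = 0.22445 kg m^2.
Point mass: I_cm = 0; centre at d = 0.458 m, so the parallel axis theorem gives I = 0 + (4.04)(0.458)² = 0.84745 kg m^2.
Thin rod: I_cm = (1/12)ML² = (1/12)(1.8)(1.1)² = 0.1815 kg m^2; centre at d = 0.458 + 0.55 = 1.008 m, so the parallel axis theorem gives I = 0.1815 + (1.8)(1.008)² = 2.0104 kg m^2.
Total I = 0.22445 + 0.84745 + 2.0104 = 3.0823 kg m^2.

3.08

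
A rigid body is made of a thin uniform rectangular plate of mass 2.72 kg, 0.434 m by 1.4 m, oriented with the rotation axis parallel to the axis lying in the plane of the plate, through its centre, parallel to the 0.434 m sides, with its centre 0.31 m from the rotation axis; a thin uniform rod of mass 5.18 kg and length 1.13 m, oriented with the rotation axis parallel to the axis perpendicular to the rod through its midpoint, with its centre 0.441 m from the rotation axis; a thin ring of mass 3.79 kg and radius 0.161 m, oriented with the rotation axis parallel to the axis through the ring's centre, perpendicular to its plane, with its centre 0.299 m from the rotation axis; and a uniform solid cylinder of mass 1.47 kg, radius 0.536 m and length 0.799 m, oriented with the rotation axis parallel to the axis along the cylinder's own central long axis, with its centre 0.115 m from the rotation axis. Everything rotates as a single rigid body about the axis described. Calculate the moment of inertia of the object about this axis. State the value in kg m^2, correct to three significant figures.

2.93

Rectangular plate: I_cm = (1/12)Mb² = (1/12)(2.72)(1.4)² = 0.44427 kg m^2; centre at d = 0.31 m, so the parallel axis theorem gives I = 0.44427 + (2.72)(0.31)² = 0.70566 kg m^2.
Thin rod: I_cm = (1/12)ML² = (1/12)(5.18)(1.13)² = 0.5512 kg m^2; centre at d = 0.441 m, so the parallel axis theorem gives I = 0.5512 + (5.18)(0.441)² = 1.5586 kg m^2.
Thin ring: I_cm = MR² = (3.79)(0.161)² = 0.098241 kg m^2; centre at d = 0.299 m, so the parallel axis theorem gives I = 0.098241 + (3.79)(0.299)² = 0.43707 kg m^2.
Solid cylinder: I_cm = (1/2)MR² = (1/2)(1.47)(0.536)² = 0.21116 kg m^2; centre at d = 0.115 m, so the parallel axis theorem gives I = 0.21116 + (1.47)(0.115)² = 0.2306 kg m^2.
Total I = 0.70566 + 1.5586 + 0.43707 + 0.2306 = 2.9319 kg m^2.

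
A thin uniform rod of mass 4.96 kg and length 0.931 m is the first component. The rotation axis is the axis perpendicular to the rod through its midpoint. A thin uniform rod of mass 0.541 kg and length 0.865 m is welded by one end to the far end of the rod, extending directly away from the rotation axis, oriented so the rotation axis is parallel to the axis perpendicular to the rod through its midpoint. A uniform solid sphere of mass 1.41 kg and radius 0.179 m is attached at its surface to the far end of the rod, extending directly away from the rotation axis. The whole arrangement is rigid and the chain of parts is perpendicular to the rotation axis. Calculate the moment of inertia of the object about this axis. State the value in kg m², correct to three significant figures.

Thin rod: I_cm = (1/12)ML² = (1/12)(4.96)(0.931)² = 0.35826 kg m²; axis through the centre, so I = 0.35826 kg m².
Thin rod: I_cm = (1/12)ML² = (1/12)(0.541)(0.865)² = 0.033732 kg m²; centre at d = 0.4655 + 0.4325 = 0.898 m, so the parallel axis theorem gives I = 0.033732 + (0.541)(0.898)² = 0.47 kg m².
Solid sphere: I_cm = (2/5)MR² = (2/5)(1.41)(0.179)² = 0.018071 kg m²; centre at d = 0.4655 + 0.4325 + 0.4325 + 0.179 = 1.5095 m, so the parallel axis theorem gives I = 0.018071 + (1.41)(1.5095)² = 3.2309 kg m².
Total I = 0.35826 + 0.47 + 3.2309 = 4.0591 kg m².

4.06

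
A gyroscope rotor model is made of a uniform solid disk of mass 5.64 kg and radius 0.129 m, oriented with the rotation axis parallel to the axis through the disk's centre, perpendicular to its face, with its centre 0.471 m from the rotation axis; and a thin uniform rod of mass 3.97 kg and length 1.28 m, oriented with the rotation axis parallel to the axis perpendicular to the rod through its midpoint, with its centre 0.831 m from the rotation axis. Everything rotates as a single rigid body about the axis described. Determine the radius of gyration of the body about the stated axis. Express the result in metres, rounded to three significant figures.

Solid disk: I_cm = (1/2)MR² = (1/2)(5.64)(0.129)² = 0.046928 kg m^2; centre at d = 0.471 m, so the parallel axis theorem gives I = 0.046928 + (5.64)(0.471)² = 1.2981 kg m^2.
Thin rod: I_cm = (1/12)ML² = (1/12)(3.97)(1.28)² = 0.54204 kg m^2; centre at d = 0.831 m, so the parallel axis theorem gives I = 0.54204 + (3.97)(0.831)² = 3.2836 kg m^2.
Total I = 4.5817 kg m^2; total mass M = 9.61 kg.
k = √(I/M) = √(4.5817/9.61) = 0.69048 m.

0.690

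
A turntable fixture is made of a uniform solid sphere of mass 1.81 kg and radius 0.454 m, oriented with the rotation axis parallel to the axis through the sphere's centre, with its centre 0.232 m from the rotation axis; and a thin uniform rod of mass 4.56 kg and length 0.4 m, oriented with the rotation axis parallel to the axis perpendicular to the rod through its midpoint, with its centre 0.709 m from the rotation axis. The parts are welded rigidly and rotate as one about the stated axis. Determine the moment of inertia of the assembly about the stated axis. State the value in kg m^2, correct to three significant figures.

Solid sphere: I_cm = (2/5)MR² = (2/5)(1.81)(0.454)² = 0.14923 kg m^2; centre at d = 0.232 m, so I = I_cm + Md² gives I = 0.14923 + (1.81)(0.232)² = 0.24665 kg m^2.
Thin rod: I_cm = (1/12)ML² = (1/12)(4.56)(0.4)² = 0.0608 kg m^2; centre at d = 0.709 m, so I = I_cm + Md² gives I = 0.0608 + (4.56)(0.709)² = 2.353 kg m^2.
Total I = 0.24665 + 2.353 = 2.5997 kg m^2.

2.60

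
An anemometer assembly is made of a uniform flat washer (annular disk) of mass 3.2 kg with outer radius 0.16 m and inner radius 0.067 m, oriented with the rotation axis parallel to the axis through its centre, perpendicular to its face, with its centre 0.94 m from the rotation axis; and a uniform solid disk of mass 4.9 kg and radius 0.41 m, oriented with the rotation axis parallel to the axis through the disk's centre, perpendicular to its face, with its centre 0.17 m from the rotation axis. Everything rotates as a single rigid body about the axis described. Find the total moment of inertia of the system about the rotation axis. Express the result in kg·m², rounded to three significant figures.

3.43

Annular disk: I_cm = (1/2)M(R²+r²) = (1/2)(3.2)[(0.16)² + (0.067)²] = 0.048142 kg·m²; centre at d = 0.94 m, so I = I_cm + Md² gives I = 0.048142 + (3.2)(0.94)² = 2.8757 kg·m².
Solid disk: I_cm = (1/2)MR² = (1/2)(4.9)(0.41)² = 0.41184 kg·m²; centre at d = 0.17 m, so I = I_cm + Md² gives I = 0.41184 + (4.9)(0.17)² = 0.55346 kg·m².
Total I = 2.8757 + 0.55346 = 3.4291 kg·m².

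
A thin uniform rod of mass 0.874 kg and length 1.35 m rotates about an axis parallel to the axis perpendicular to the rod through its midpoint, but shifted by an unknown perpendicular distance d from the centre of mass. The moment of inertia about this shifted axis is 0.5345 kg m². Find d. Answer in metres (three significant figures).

0.678

About the centre-of-mass axis, I_cm = (1/12)ML² = (1/12)(0.874)(1.35)² = 0.13274 kg m².
Parallel axis theorem: I = I_cm + Md², so Md² = 0.5345 − 0.13274 = 0.40176 kg m².
d = √(0.40176 / 0.874) = 0.678 m.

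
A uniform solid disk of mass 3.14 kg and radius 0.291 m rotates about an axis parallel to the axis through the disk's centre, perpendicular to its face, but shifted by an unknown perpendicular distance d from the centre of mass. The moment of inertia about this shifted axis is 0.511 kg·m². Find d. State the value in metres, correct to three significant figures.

0.347

About the centre-of-mass axis, I_cm = (1/2)MR² = (1/2)(3.14)(0.291)² = 0.13295 kg·m².
Parallel axis theorem: I = I_cm + Md², so Md² = 0.511 − 0.13295 = 0.37805 kg·m².
d = √(0.37805 / 3.14) = 0.34698 m.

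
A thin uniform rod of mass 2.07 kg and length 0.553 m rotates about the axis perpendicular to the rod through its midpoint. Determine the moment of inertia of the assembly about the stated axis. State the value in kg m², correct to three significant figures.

0.0528

I_cm = (1/12)ML² = (1/12)(2.07)(0.553)² = 0.052752 kg m²; axis through the centre, so I = 0.052752 kg m².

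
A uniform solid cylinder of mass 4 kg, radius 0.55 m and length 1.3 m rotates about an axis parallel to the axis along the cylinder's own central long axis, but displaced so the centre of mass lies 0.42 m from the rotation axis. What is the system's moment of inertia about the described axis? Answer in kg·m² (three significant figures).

1.31

I_cm = (1/2)MR² = (1/2)(4)(0.55)² = 0.605 kg·m²; centre at d = 0.42 m, so I = I_cm + Md² gives I = 0.605 + (4)(0.42)² = 1.3106 kg·m².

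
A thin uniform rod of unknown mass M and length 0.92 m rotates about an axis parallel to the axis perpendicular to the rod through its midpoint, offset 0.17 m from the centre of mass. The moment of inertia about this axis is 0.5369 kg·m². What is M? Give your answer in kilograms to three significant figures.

5.40

I = I_cm + Md² = (1/12)ML² + Md² = M·[0.0833333·(0.92)² + (0.17)²] = M·0.099433.
So M = 0.5369 / 0.099433 = 5.3996 kg.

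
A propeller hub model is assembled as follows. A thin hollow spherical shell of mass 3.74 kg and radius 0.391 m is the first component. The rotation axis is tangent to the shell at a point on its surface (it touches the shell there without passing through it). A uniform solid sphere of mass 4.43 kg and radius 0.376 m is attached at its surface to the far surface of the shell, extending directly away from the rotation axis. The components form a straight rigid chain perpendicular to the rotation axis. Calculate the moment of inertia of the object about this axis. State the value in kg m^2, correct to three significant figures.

Spherical shell: I_cm = (2/3)MR² = (2/3)(3.74)(0.391)² = 0.38118 kg m^2; centre at d = 0.391 m, so the parallel axis theorem gives I = 0.38118 + (3.74)(0.391)² = 0.95296 kg m^2.
Solid sphere: I_cm = (2/5)MR² = (2/5)(4.43)(0.376)² = 0.25052 kg m^2; centre at d = 0.391 + 0.391 + 0.376 = 1.158 m, so the parallel axis theorem gives I = 0.25052 + (4.43)(1.158)² = 6.191 kg m^2.
Total I = 0.95296 + 6.191 = 7.1439 kg m^2.

7.14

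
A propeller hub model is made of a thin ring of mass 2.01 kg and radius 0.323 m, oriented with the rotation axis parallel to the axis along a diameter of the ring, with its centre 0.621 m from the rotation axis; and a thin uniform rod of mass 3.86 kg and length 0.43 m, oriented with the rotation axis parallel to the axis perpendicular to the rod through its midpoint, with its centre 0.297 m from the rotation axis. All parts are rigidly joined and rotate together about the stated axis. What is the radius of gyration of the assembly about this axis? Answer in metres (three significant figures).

0.467

Thin ring: I_cm = (1/2)MR² = (1/2)(2.01)(0.323)² = 0.10485 kg m²; centre at d = 0.621 m, so I = I_cm + Md² gives I = 0.10485 + (2.01)(0.621)² = 0.87999 kg m².
Thin rod: I_cm = (1/12)ML² = (1/12)(3.86)(0.43)² = 0.059476 kg m²; centre at d = 0.297 m, so I = I_cm + Md² gives I = 0.059476 + (3.86)(0.297)² = 0.39996 kg m².
Total I = 1.28 kg m²; total mass M = 5.87 kg.
k = √(I/M) = √(1.28/5.87) = 0.46696 m.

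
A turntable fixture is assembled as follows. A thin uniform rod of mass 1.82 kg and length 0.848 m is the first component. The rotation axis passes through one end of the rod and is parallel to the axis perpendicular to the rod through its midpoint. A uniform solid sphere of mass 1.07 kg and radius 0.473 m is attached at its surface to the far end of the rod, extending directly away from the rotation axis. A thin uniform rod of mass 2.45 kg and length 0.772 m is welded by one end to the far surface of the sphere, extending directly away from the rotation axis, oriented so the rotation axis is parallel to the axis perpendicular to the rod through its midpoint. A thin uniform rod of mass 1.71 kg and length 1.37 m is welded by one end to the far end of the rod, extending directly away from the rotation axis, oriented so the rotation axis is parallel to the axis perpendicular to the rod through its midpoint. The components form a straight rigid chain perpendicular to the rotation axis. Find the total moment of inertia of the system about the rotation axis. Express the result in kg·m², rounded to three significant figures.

32.5

Thin rod: I_cm = (1/12)ML² = (1/12)(1.82)(0.848)² = 0.10906 kg·m²; centre at d = 0.424 m, so the parallel axis theorem gives I = 0.10906 + (1.82)(0.424)² = 0.43626 kg·m².
Solid sphere: I_cm = (2/5)MR² = (2/5)(1.07)(0.473)² = 0.095756 kg·m²; centre at d = 0.424 + 0.424 + 0.473 = 1.321 m, so the parallel axis theorem gives I = 0.095756 + (1.07)(1.321)² = 1.9629 kg·m².
Thin rod: I_cm = (1/12)ML² = (1/12)(2.45)(0.772)² = 0.12168 kg·m²; centre at d = 0.424 + 0.424 + 0.473 + 0.473 + 0.386 = 2.18 m, so the parallel axis theorem gives I = 0.12168 + (2.45)(2.18)² = 11.765 kg·m².
Thin rod: I_cm = (1/12)ML² = (1/12)(1.71)(1.37)² = 0.26746 kg·m²; centre at d = 0.424 + 0.424 + 0.473 + 0.473 + 0.386 + 0.386 + 0.685 = 3.251 m, so the parallel axis theorem gives I = 0.26746 + (1.71)(3.251)² = 18.34 kg·m².
Total I = 0.43626 + 1.9629 + 11.765 + 18.34 = 32.505 kg·m².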